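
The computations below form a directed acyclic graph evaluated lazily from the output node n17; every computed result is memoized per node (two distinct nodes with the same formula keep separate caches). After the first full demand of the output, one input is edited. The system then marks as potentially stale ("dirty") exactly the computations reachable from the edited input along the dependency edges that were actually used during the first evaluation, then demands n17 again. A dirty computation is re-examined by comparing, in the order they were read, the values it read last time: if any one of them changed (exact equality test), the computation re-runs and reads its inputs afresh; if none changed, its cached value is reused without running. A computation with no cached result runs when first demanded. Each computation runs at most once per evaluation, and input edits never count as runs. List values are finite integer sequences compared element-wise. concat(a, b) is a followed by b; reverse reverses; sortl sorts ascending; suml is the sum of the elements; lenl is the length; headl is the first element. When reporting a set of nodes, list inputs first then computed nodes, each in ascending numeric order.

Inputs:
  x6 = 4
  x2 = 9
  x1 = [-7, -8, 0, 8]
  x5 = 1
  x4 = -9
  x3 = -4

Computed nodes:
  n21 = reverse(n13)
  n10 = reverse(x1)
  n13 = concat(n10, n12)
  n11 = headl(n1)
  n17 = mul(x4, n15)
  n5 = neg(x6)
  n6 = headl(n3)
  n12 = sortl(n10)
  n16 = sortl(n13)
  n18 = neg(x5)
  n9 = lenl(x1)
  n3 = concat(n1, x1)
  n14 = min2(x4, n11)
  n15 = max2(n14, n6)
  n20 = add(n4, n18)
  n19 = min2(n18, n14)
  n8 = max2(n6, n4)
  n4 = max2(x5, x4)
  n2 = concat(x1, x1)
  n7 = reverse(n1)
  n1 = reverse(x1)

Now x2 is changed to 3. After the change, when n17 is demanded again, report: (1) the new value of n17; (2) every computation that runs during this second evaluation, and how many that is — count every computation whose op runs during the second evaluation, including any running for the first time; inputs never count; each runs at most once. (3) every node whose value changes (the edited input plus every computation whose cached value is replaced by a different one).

First demand of the output computes:
  n1 = reverse([-7, -8, 0, 8]) = [8, 0, -8, -7]
  n3 = concat([8, 0, -8, -7], [-7, -8, 0, 8]) = [8, 0, -8, -7, -7, -8, 0, 8]
  n6 = headl([8, 0, -8, -7, -7, -8, 0, 8]) = 8
  n11 = headl([8, 0, -8, -7]) = 8
  n14 = min2(-9, 8) = -9
  n15 = max2(-9, 8) = 8
  n17 = mul(-9, 8) = -72

After the edit, cleaning proceeds:
  no node depends on x2 at all; the second demand re-runs nothing.

Note the shortcut — nothing in the graph depends on x2 at all, so no recomputation happens.

Demanding n17 again yields -72.
0 computations run: none.
The nodes whose values change: x2.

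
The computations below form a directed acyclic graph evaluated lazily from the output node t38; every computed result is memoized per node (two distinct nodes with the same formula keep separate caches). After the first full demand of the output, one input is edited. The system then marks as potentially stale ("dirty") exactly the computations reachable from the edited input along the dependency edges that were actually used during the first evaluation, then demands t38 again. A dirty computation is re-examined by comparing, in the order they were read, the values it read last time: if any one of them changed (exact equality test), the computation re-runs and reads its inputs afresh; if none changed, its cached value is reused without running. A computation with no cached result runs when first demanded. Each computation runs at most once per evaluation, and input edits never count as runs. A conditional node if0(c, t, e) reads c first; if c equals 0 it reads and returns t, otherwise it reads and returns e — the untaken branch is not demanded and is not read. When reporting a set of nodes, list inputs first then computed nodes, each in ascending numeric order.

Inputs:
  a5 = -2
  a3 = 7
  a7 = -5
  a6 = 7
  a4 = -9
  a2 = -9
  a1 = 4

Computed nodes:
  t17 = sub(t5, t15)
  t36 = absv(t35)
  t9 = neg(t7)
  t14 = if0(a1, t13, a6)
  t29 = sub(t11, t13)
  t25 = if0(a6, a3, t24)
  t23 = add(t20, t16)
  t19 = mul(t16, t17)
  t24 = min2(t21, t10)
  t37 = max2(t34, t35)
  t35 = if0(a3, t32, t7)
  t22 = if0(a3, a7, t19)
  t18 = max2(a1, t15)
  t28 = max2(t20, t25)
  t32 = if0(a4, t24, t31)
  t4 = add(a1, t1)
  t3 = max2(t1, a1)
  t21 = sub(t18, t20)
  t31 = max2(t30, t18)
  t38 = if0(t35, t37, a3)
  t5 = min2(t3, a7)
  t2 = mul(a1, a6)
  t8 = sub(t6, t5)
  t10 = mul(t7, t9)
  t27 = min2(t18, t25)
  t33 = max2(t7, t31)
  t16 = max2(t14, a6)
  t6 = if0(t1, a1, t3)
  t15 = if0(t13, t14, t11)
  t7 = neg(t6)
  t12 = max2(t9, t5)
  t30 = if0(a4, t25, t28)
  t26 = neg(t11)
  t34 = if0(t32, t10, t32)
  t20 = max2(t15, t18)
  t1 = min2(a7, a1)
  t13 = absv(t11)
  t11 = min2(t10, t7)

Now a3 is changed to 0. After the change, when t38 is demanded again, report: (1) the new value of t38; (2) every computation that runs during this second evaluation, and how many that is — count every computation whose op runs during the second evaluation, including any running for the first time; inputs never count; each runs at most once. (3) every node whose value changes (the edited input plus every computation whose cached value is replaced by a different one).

Demanding t38 again yields 0.
16 computations run: t9, t10, t11, t13, t15, t18, t20, t21, t24, t25, t28, t30, t31, t32, t35, t38.
The nodes whose values change: a3, t35, t38.
Note the branch switch — t9, t10, t11, t13, t15, t18, t20, t21, t24, t25, t28, t30, t31, t32 had no cache and run now for the first time.

First demand of the output computes:
  t1 = min2(-5, 4) = -5
  t3 = max2(-5, 4) = 4
  t6 = if0(t1=-5 -> else branch t3) = 4
  t7 = neg(4) = -4
  t35 = if0(a3=7 -> else branch t7) = -4
  t38 = if0(t35=-4 -> else branch a3) = 7

After the edit, cleaning proceeds:
  t9: had never run; runs now, result 4.
  t10: had never run; runs now, result -16.
  t11: had never run; runs now, result -16.
  t13: had never run; runs now, result 16.
  t15: had never run; runs now, result -16.
  t18: had never run; runs now, result 4.
  t20: had never run; runs now, result 4.
  t21: had never run; runs now, result 0.
  t24: had never run; runs now, result -16.
  t25: had never run; runs now, result -16.
  t28: had never run; runs now, result 4.
  t30: had never run; runs now, result 4.
  t31: had never run; runs now, result 4.
  t32: had never run; runs now, result 4.
  t35: a read changed (a3 7->0) — executes, giving 4.
  t38: a read changed (t35 -4->4; a3 7->0) — executes, giving 0.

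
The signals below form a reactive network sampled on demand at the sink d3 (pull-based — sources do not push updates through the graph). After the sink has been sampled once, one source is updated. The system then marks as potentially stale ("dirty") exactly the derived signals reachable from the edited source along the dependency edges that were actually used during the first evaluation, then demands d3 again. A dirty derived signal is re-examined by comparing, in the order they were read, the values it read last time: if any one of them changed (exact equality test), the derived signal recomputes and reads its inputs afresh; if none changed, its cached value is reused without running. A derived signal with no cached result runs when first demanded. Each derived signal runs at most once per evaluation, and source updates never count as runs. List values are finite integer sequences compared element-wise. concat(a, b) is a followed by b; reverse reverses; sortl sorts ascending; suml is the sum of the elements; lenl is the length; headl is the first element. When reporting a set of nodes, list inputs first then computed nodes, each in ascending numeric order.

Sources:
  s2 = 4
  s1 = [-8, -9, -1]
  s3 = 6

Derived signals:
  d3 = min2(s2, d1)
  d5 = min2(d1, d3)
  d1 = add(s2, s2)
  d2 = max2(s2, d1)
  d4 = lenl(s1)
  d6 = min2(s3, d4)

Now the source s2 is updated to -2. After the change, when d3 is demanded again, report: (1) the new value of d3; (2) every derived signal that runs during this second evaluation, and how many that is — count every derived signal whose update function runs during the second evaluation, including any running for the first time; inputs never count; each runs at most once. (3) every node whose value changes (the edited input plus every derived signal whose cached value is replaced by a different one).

d3 now evaluates to -4.
Run set: d1, d3 (2 run).
Changed values: s2, d1, d3.

Initial pass — values computed on the first demand:
  d1 = add(4, 4) = 8
  d3 = min2(4, 8) = 4

Second demand — change propagation:
  d1: re-runs because s2 4->-2; s2 4->-2; new result -4.
  d3: re-runs because s2 4->-2; d1 8->-4; new result -4.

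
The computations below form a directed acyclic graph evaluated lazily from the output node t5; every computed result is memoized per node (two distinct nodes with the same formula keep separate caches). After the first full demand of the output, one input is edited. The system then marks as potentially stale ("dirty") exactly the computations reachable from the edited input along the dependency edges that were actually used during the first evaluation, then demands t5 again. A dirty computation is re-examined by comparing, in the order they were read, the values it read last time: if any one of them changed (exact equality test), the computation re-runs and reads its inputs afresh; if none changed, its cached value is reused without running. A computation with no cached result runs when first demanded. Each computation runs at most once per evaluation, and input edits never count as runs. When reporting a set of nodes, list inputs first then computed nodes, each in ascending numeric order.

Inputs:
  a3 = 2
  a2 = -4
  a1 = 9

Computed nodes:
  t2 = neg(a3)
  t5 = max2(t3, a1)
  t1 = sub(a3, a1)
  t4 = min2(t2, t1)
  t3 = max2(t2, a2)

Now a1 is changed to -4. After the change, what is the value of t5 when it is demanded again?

Demanding t5 again yields -2.

First demand of the output computes:
  t2 = neg(2) = -2
  t3 = max2(-2, -4) = -2
  t5 = max2(-2, 9) = 9

After the edit, cleaning proceeds:
  t5: a read changed (a1 9->-4) — executes, giving -2.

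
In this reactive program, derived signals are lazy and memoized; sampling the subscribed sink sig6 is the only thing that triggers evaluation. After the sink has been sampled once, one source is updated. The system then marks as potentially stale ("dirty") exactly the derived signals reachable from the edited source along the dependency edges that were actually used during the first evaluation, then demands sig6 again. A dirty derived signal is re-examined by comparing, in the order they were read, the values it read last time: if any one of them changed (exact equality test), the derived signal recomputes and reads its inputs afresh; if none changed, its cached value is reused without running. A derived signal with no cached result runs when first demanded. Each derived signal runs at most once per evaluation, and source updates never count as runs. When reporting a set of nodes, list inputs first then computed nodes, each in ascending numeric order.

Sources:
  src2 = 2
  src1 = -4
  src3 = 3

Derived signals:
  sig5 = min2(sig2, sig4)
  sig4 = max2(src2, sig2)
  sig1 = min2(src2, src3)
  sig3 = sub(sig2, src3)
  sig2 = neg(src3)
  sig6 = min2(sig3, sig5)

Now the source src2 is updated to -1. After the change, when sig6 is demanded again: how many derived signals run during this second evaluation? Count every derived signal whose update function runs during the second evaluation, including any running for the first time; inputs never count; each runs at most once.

First demand of the output computes:
  sig2 = neg(3) = -3
  sig3 = sub(-3, 3) = -6
  sig4 = max2(2, -3) = 2
  sig5 = min2(-3, 2) = -3
  sig6 = min2(-6, -3) = -6

After the edit, cleaning proceeds:
  sig4: a read changed (src2 2->-1) — executes, giving -1.
  sig5: a read changed (sig4 2->-1) — executes, giving -3 — identical to its old value.
  sig6: dirty, but its reads are unchanged (sig3 unchanged, sig5 unchanged); cached -6 stands.

Note the absorption at sig5: it re-runs yet its value is the same, leaving the output's value untouched.

2 derived signals run: sig4, sig5.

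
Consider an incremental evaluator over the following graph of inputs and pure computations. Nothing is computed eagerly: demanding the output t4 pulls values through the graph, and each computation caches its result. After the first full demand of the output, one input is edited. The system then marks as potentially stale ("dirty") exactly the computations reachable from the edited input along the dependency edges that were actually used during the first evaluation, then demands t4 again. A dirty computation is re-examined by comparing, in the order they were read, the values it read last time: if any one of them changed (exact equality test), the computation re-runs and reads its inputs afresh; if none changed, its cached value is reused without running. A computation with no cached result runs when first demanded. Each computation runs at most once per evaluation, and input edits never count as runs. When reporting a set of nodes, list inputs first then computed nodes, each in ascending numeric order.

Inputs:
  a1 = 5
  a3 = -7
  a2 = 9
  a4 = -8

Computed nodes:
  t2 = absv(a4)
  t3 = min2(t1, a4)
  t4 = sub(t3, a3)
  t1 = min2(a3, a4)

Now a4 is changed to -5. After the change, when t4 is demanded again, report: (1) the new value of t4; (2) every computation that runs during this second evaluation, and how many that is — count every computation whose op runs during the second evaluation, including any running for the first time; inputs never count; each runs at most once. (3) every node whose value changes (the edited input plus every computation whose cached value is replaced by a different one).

Initial pass — values computed on the first demand:
  t1 = min2(-7, -8) = -8
  t3 = min2(-8, -8) = -8
  t4 = sub(-8, -7) = -1

Second demand — change propagation:
  t1: re-runs because a4 -8->-5; new result -7.
  t3: re-runs because t1 -8->-7; a4 -8->-5; new result -7.
  t4: re-runs because t3 -8->-7; new result 0.

t4 now evaluates to 0.
Run set: t1, t3, t4 (3 run).
Changed values: a4, t1, t3, t4.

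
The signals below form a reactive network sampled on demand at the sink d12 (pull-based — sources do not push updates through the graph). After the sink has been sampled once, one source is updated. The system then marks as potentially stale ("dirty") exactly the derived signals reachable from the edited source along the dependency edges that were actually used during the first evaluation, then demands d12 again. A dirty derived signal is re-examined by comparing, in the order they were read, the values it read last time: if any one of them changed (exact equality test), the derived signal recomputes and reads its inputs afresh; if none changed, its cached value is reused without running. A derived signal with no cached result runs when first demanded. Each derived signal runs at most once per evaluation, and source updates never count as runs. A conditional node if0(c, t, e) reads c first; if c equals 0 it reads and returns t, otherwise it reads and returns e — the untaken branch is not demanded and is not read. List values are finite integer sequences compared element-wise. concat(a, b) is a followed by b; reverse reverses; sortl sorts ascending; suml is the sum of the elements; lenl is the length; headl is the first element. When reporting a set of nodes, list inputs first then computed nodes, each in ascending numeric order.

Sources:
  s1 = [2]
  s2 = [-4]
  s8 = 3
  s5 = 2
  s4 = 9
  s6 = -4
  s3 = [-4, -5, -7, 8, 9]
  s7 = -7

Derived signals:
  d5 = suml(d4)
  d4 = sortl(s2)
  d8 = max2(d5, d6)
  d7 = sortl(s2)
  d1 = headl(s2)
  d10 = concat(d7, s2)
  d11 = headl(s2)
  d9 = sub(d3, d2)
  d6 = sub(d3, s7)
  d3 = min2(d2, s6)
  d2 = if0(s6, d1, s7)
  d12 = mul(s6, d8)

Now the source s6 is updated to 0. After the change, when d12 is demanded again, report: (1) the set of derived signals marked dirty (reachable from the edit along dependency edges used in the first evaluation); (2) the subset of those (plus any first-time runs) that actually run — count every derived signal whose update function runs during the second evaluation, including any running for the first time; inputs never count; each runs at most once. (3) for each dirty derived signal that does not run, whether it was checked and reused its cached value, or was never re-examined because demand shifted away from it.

Dirty set: d2, d3, d6, d8, d12.
Run set: d1, d2, d3, d6, d8, d12 (6 run).
All dirty derived signals ended up running.
The important point: the flipped condition pulls in fresh nodes; d1 runs for the first time.

Initial pass — values computed on the first demand:
  d2 = if0(s6=-4 -> else branch s7) = -7
  d3 = min2(-7, -4) = -7
  d4 = sortl([-4]) = [-4]
  d5 = suml([-4]) = -4
  d6 = sub(-7, -7) = 0
  d8 = max2(-4, 0) = 0
  d12 = mul(-4, 0) = 0

Second demand — change propagation:
  d1: newly demanded (no cache) — executes and yields -4.
  d2: re-runs because s6 -4->0; new result -4.
  d3: re-runs because d2 -7->-4; s6 -4->0; new result -4.
  d6: re-runs because d3 -7->-4; new result 3.
  d8: re-runs because d6 0->3; new result 3.
  d12: re-runs because s6 -4->0; d8 0->3; new result 0 (unchanged).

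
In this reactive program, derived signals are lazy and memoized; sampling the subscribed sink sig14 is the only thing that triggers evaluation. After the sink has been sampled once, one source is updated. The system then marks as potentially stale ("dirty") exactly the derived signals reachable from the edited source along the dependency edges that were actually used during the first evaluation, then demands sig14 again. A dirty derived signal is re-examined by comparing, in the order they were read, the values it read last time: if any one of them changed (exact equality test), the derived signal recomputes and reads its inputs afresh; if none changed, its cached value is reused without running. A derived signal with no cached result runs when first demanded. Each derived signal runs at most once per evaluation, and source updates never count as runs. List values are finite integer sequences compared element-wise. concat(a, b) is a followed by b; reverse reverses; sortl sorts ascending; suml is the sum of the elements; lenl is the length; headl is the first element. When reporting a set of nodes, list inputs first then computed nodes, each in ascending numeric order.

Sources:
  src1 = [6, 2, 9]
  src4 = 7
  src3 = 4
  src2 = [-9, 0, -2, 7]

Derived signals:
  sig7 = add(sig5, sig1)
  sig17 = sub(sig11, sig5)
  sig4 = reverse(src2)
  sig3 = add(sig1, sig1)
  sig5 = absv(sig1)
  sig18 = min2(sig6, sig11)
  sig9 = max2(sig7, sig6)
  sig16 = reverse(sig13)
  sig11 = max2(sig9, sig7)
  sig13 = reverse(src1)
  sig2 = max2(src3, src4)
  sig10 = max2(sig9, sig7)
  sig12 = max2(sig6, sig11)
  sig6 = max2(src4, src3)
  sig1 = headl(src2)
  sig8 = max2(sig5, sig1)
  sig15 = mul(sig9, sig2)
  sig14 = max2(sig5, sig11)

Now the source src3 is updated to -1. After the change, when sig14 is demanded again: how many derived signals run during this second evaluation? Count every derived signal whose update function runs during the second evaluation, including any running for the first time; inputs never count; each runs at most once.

First demand of the output computes:
  sig1 = headl([-9, 0, -2, 7]) = -9
  sig5 = absv(-9) = 9
  sig6 = max2(7, 4) = 7
  sig7 = add(9, -9) = 0
  sig9 = max2(0, 7) = 7
  sig11 = max2(7, 0) = 7
  sig14 = max2(9, 7) = 9

After the edit, cleaning proceeds:
  sig6: a read changed (src3 4->-1) — executes, giving 7 — identical to its old value.
  sig9: dirty, but its reads are unchanged (sig7 unchanged, sig6 unchanged); cached 7 stands.
  sig11: dirty, but its reads are unchanged (sig9 unchanged, sig7 unchanged); cached 7 stands.
  sig14: dirty, but its reads are unchanged (sig5 unchanged, sig11 unchanged); cached 9 stands.

Note the absorption at sig6: it re-runs yet its value is the same, leaving the output's value untouched.

1 derived signals run: sig6.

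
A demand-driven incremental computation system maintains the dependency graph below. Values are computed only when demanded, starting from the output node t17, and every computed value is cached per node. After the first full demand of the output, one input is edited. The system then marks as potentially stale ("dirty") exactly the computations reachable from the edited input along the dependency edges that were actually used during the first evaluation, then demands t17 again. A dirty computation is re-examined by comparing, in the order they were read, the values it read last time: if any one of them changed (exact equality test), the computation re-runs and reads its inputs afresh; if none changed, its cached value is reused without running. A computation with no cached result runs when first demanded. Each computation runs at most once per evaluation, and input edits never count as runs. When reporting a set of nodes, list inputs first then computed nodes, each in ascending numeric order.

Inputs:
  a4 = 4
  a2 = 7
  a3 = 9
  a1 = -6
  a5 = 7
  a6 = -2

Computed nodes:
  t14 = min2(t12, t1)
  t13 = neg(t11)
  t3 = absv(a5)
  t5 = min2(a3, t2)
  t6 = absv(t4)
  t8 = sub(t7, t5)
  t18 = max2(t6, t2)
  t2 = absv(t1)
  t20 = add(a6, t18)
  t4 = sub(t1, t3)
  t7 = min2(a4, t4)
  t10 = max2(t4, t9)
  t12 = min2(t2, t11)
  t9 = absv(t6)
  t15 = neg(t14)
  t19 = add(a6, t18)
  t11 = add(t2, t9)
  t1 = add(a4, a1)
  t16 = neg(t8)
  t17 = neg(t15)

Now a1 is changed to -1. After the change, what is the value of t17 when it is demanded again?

First evaluation (everything demanded from the output):
  t1 = add(4, -6) = -2
  t2 = absv(-2) = 2
  t3 = absv(7) = 7
  t4 = sub(-2, 7) = -9
  t6 = absv(-9) = 9
  t9 = absv(9) = 9
  t11 = add(2, 9) = 11
  t12 = min2(2, 11) = 2
  t14 = min2(2, -2) = -2
  t15 = neg(-2) = 2
  t17 = neg(2) = -2

Propagation after the edit:
  t1: runs — a1 -6->-1; result 3.
  t2: runs — t1 -2->3; result 3.
  t4: runs — t1 -2->3; result -4.
  t6: runs — t4 -9->-4; result 4.
  t9: runs — t6 9->4; result 4.
  t11: runs — t2 2->3; t9 9->4; result 7.
  t12: runs — t2 2->3; t11 11->7; result 3.
  t14: runs — t12 2->3; t1 -2->3; result 3.
  t15: runs — t14 -2->3; result -3.
  t17: runs — t15 2->-3; result 3.

New value of t17: 3.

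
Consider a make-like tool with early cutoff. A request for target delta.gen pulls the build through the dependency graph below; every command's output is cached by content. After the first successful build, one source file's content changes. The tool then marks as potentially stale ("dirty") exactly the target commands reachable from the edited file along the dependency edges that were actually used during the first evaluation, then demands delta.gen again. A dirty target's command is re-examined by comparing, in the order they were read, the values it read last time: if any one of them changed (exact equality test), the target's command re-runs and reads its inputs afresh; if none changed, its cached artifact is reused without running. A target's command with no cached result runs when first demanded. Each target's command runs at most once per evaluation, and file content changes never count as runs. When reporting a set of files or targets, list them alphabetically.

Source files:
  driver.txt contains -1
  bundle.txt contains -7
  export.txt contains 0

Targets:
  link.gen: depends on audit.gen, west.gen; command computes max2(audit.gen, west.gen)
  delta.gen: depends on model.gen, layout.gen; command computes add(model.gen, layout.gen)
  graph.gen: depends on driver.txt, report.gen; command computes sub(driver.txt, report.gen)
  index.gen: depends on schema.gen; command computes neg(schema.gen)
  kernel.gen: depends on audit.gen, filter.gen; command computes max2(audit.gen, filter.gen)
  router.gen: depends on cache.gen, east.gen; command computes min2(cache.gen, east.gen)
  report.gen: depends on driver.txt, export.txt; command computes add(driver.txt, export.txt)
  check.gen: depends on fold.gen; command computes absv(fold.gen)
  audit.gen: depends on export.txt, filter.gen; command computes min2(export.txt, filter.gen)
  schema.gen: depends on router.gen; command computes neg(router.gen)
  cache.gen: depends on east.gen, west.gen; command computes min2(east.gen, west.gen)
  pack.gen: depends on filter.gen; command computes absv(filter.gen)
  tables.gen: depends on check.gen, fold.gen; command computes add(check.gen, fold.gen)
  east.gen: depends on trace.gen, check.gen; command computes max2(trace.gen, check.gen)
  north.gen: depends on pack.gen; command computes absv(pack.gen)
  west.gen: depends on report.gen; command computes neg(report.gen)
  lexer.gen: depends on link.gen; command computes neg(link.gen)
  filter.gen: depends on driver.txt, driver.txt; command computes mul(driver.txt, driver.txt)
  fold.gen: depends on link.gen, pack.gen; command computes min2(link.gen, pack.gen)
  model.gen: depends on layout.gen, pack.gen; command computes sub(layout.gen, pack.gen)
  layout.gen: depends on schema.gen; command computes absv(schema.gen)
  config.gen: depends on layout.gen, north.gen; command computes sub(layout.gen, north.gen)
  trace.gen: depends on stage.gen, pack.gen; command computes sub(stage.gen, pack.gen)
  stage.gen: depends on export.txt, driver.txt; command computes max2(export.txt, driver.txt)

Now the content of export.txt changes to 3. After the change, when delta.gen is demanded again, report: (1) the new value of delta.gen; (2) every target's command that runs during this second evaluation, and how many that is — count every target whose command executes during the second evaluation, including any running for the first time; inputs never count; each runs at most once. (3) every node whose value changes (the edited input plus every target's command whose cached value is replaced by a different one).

Demanding delta.gen again yields 3.
13 target commands run: audit.gen, cache.gen, delta.gen, east.gen, layout.gen, link.gen, model.gen, report.gen, router.gen, schema.gen, stage.gen, trace.gen, west.gen.
The nodes whose values change: audit.gen, cache.gen, delta.gen, east.gen, export.txt, layout.gen, model.gen, report.gen, router.gen, schema.gen, stage.gen, trace.gen, west.gen.
Note where the cutoff bites: fold.gen is checked, finds nothing changed, and keeps its cache.

First demand of the output computes:
  filter.gen = mul(-1, -1) = 1
  audit.gen = min2(0, 1) = 0
  pack.gen = absv(1) = 1
  report.gen = add(-1, 0) = -1
  stage.gen = max2(0, -1) = 0
  trace.gen = sub(0, 1) = -1
  west.gen = neg(-1) = 1
  link.gen = max2(0, 1) = 1
  fold.gen = min2(1, 1) = 1
  check.gen = absv(1) = 1
  east.gen = max2(-1, 1) = 1
  cache.gen = min2(1, 1) = 1
  router.gen = min2(1, 1) = 1
  schema.gen = neg(1) = -1
  layout.gen = absv(-1) = 1
  model.gen = sub(1, 1) = 0
  delta.gen = add(0, 1) = 1

After the edit, cleaning proceeds:
  audit.gen: a read changed (export.txt 0->3) — executes, giving 1.
  report.gen: a read changed (export.txt 0->3) — executes, giving 2.
  stage.gen: a read changed (export.txt 0->3) — executes, giving 3.
  trace.gen: a read changed (stage.gen 0->3) — executes, giving 2.
  west.gen: a read changed (report.gen -1->2) — executes, giving -2.
  link.gen: a read changed (audit.gen 0->1; west.gen 1->-2) — executes, giving 1 — identical to its old value.
  fold.gen: dirty, but its reads are unchanged (link.gen unchanged, pack.gen unchanged); cached 1 stands.
  check.gen: dirty, but its reads are unchanged (fold.gen unchanged); cached 1 stands.
  east.gen: a read changed (trace.gen -1->2) — executes, giving 2.
  cache.gen: a read changed (east.gen 1->2; west.gen 1->-2) — executes, giving -2.
  router.gen: a read changed (cache.gen 1->-2; east.gen 1->2) — executes, giving -2.
  schema.gen: a read changed (router.gen 1->-2) — executes, giving 2.
  layout.gen: a read changed (schema.gen -1->2) — executes, giving 2.
  model.gen: a read changed (layout.gen 1->2) — executes, giving 1.
  delta.gen: a read changed (model.gen 0->1; layout.gen 1->2) — executes, giving 3.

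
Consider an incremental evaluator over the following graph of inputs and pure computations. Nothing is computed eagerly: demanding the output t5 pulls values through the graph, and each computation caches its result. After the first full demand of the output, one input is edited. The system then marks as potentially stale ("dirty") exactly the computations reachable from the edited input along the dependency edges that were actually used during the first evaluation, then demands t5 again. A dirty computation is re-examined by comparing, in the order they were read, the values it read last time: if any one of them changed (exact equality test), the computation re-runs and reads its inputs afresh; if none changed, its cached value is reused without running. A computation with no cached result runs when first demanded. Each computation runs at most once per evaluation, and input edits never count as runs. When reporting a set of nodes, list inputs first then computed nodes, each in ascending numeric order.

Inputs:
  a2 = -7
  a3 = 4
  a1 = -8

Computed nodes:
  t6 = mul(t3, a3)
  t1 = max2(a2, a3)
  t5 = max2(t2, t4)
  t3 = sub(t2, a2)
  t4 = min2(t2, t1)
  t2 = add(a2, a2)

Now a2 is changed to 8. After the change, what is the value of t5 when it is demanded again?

t5 now evaluates to 16.

Initial pass — values computed on the first demand:
  t1 = max2(-7, 4) = 4
  t2 = add(-7, -7) = -14
  t4 = min2(-14, 4) = -14
  t5 = max2(-14, -14) = -14

Second demand — change propagation:
  t1: re-runs because a2 -7->8; new result 8.
  t2: re-runs because a2 -7->8; a2 -7->8; new result 16.
  t4: re-runs because t2 -14->16; t1 4->8; new result 8.
  t5: re-runs because t2 -14->16; t4 -14->8; new result 16.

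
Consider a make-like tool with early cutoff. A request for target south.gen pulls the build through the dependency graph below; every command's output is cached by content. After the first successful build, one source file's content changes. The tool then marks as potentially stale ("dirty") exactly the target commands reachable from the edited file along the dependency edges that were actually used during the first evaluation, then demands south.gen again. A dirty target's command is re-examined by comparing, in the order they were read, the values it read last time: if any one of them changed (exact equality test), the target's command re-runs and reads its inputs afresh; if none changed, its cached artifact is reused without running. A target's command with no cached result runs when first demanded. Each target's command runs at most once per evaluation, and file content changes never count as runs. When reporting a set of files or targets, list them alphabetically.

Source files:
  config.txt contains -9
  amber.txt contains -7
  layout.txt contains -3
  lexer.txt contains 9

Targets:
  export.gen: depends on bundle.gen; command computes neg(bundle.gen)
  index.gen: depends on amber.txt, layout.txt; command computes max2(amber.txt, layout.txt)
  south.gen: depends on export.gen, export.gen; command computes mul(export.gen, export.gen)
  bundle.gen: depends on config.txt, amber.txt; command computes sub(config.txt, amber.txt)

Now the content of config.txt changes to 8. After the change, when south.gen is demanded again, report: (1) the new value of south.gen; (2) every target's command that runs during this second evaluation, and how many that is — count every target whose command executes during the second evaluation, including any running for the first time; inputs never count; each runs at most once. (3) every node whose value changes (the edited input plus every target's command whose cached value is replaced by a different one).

First demand of the output computes:
  bundle.gen = sub(-9, -7) = -2
  export.gen = neg(-2) = 2
  south.gen = mul(2, 2) = 4

After the edit, cleaning proceeds:
  bundle.gen: a read changed (config.txt -9->8) — executes, giving 15.
  export.gen: a read changed (bundle.gen -2->15) — executes, giving -15.
  south.gen: a read changed (export.gen 2->-15; export.gen 2->-15) — executes, giving 225.

Demanding south.gen again yields 225.
3 target commands run: bundle.gen, export.gen, south.gen.
The nodes whose values change: bundle.gen, config.txt, export.gen, south.gen.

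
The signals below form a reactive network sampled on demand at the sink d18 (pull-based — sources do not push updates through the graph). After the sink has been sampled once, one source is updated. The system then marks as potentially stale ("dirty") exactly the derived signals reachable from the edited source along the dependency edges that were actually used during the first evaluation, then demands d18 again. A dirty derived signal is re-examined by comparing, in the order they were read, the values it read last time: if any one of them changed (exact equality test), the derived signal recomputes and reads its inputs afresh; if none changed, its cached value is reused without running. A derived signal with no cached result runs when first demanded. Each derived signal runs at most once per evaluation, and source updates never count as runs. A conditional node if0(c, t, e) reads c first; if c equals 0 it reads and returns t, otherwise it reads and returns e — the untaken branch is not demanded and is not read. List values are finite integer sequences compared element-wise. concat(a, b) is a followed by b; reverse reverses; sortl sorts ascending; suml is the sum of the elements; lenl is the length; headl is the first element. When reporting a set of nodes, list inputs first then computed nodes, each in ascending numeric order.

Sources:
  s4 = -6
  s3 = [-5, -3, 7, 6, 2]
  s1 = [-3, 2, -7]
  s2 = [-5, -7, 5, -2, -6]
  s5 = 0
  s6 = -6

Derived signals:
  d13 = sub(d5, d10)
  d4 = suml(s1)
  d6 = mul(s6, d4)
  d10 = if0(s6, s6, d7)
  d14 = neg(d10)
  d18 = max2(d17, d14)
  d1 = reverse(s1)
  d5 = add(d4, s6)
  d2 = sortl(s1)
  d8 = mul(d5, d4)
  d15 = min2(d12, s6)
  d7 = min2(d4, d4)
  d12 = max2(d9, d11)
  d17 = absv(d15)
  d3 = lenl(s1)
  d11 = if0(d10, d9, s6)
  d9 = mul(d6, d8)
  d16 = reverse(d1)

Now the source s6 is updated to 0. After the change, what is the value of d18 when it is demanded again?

Initial pass — values computed on the first demand:
  d4 = suml([-3, 2, -7]) = -8
  d5 = add(-8, -6) = -14
  d6 = mul(-6, -8) = 48
  d7 = min2(-8, -8) = -8
  d8 = mul(-14, -8) = 112
  d9 = mul(48, 112) = 5376
  d10 = if0(s6=-6 -> else branch d7) = -8
  d11 = if0(d10=-8 -> else branch s6) = -6
  d12 = max2(5376, -6) = 5376
  d14 = neg(-8) = 8
  d15 = min2(5376, -6) = -6
  d17 = absv(-6) = 6
  d18 = max2(6, 8) = 8

Second demand — change propagation:
  d5: re-runs because s6 -6->0; new result -8.
  d6: re-runs because s6 -6->0; new result 0.
  d8: re-runs because d5 -14->-8; new result 64.
  d9: re-runs because d6 48->0; d8 112->64; new result 0.
  d10: re-runs because s6 -6->0; new result 0.
  d11: re-runs because d10 -8->0; s6 -6->0; new result 0.
  d12: re-runs because d9 5376->0; d11 -6->0; new result 0.
  d14: re-runs because d10 -8->0; new result 0.
  d15: re-runs because d12 5376->0; s6 -6->0; new result 0.
  d17: re-runs because d15 -6->0; new result 0.
  d18: re-runs because d17 6->0; d14 8->0; new result 0.

d18 now evaluates to 0.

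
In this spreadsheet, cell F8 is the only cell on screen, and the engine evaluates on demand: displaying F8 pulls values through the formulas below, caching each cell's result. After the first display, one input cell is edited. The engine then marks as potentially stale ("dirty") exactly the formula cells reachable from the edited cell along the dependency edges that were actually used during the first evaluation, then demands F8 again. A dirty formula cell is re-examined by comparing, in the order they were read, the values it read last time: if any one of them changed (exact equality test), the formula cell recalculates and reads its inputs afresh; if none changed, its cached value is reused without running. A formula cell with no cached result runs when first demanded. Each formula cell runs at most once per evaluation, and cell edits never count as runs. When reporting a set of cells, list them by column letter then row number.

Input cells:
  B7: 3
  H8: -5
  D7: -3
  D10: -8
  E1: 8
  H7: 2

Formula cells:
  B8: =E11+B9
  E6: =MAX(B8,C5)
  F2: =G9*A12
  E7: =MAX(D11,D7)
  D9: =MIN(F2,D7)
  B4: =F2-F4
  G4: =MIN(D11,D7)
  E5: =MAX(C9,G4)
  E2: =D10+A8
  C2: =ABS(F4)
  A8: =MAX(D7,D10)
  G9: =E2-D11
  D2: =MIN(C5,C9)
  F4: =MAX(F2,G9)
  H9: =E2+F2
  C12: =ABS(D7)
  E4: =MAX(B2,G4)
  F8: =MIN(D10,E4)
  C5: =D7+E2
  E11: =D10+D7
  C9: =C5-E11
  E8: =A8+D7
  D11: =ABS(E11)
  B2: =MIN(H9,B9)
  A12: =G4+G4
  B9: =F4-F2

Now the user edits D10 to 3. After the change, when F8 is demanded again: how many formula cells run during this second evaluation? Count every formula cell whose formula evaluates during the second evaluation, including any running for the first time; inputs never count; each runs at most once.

Initial pass — values computed on the first demand:
  A8 = MAX(-3, -8) = -3
  E2 = -8 + -3 = -11
  E11 = -8 + -3 = -11
  D11 = ABS(-11) = 11
  G4 = MIN(11, -3) = -3
  A12 = -3 + -3 = -6
  G9 = -11 - 11 = -22
  F2 = -22 * -6 = 132
  F4 = MAX(132, -22) = 132
  B9 = 132 - 132 = 0
  H9 = -11 + 132 = 121
  B2 = MIN(121, 0) = 0
  E4 = MAX(0, -3) = 0
  F8 = MIN(-8, 0) = -8

Second demand — change propagation:
  A8: re-runs because D10 -8->3; new result 3.
  E2: re-runs because D10 -8->3; A8 -3->3; new result 6.
  E11: re-runs because D10 -8->3; new result 0.
  D11: re-runs because E11 -11->0; new result 0.
  G4: re-runs because D11 11->0; new result -3 (unchanged).
  A12: re-examined; everything it read last time is the same (G4 unchanged, G4 unchanged) — cache -6 kept, no run.
  G9: re-runs because E2 -11->6; D11 11->0; new result 6.
  F2: re-runs because G9 -22->6; new result -36.
  F4: re-runs because F2 132->-36; G9 -22->6; new result 6.
  B9: re-runs because F4 132->6; F2 132->-36; new result 42.
  H9: re-runs because E2 -11->6; F2 132->-36; new result -30.
  B2: re-runs because H9 121->-30; B9 0->42; new result -30.
  E4: re-runs because B2 0->-30; new result -3.
  F8: re-runs because D10 -8->3; E4 0->-3; new result -3.

The important point: at A12 every value read last time is unchanged, so the dirty flag clears without a run.

Run set: A8, B2, B9, D11, E2, E4, E11, F2, F4, F8, G4, G9, H9 (13 run).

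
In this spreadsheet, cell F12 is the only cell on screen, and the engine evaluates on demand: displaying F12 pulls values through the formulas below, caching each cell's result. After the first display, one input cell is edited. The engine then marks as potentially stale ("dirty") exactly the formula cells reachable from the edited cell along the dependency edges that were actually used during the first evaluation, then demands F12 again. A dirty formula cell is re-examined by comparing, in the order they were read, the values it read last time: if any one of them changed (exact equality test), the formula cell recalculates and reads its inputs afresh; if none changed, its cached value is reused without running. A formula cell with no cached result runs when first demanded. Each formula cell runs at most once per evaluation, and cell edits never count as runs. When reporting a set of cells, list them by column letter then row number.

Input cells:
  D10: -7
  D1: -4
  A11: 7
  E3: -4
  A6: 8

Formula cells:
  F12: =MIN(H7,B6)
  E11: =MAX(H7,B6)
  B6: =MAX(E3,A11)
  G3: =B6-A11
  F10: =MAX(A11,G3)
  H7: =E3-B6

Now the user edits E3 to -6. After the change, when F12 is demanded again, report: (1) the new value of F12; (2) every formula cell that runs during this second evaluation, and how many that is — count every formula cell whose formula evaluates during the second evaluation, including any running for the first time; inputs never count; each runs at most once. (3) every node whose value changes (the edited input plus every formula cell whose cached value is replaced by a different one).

F12 now evaluates to -13.
Run set: B6, F12, H7 (3 run).
Changed values: E3, F12, H7.

Initial pass — values computed on the first demand:
  B6 = MAX(-4, 7) = 7
  H7 = -4 - 7 = -11
  F12 = MIN(-11, 7) = -11

Second demand — change propagation:
  B6: re-runs because E3 -4->-6; new result 7 (unchanged).
  H7: re-runs because E3 -4->-6; new result -13.
  F12: re-runs because H7 -11->-13; new result -13.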